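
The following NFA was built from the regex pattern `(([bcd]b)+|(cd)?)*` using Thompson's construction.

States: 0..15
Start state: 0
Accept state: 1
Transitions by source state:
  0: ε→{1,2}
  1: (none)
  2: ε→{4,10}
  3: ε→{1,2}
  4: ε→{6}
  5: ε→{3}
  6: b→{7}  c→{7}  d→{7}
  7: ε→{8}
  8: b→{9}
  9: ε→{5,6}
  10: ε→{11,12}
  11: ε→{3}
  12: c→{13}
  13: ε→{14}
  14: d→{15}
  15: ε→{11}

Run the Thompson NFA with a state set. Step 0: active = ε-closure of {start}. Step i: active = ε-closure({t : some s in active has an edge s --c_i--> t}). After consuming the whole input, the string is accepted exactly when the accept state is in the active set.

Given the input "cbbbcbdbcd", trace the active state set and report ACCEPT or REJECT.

Answer: ACCEPT

Steps:
start: ε-closure({0}) = {0,1,2,3,4,6,10,11,12}
'c' @ 1: {7,8,13,14}
'b' @ 2: {1,2,3,4,5,6,9,10,11,12}  (accept∈set)
'b' @ 3: {7,8}
'b' @ 4: {1,2,3,4,5,6,9,10,11,12}  (accept∈set)
'c' @ 5: {7,8,13,14}
'b' @ 6: {1,2,3,4,5,6,9,10,11,12}  (accept∈set)
'd' @ 7: {7,8}
'b' @ 8: {1,2,3,4,5,6,9,10,11,12}  (accept∈set)
'c' @ 9: {7,8,13,14}
'd' @ 10: {1,2,3,4,6,10,11,12,15}  (accept∈set)
after full input: {1,2,3,4,6,10,11,12,15}  (accept=1 in)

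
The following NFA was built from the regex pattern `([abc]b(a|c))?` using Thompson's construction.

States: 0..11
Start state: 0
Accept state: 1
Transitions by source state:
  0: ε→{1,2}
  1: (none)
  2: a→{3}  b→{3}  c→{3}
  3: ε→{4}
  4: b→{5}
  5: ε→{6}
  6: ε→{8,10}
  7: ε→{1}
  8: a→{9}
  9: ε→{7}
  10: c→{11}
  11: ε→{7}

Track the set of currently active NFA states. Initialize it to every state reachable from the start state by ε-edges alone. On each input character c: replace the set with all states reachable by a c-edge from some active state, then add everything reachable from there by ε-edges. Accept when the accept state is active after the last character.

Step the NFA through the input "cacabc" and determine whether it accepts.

start: ε-closure({0}) = {0,1,2}
'c' @ 1: {3,4}
'a' @ 2: {}  — dead — no transitions
rest 'cabc' ignored (set empty)
after full input: {}  (accept=1 not in)

Answer: REJECT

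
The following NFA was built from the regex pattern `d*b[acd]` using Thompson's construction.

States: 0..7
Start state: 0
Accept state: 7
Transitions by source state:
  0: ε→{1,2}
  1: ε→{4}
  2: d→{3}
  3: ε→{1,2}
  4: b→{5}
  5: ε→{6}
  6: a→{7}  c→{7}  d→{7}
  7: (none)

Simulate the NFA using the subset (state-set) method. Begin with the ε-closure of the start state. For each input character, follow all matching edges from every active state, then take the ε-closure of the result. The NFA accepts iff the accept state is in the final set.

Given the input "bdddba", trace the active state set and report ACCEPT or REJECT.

Answer: REJECT

Trace:
initial (ε-close {0}): {0,1,2,4}
'b' @ 1: {5,6}
'd' @ 2: {7}  ✓accept
'd' @ 3: {}  — dead — no transitions
rest 'dba' ignored (set empty)
final: {}; accept 7 not in set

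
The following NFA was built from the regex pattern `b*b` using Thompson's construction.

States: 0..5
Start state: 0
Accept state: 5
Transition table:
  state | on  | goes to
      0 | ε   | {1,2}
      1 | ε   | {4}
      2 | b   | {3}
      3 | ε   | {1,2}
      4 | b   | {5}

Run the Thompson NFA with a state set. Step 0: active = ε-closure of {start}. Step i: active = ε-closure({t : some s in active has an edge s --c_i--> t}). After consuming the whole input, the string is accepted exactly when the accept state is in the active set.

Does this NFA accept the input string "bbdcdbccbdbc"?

S₀ = ε-closure({0}) = {0,1,2,4}
'b' @ 1: {1,2,3,4,5}  (accept∈set)
'b' @ 2: {1,2,3,4,5}  (accept∈set)
'd' @ 3: {}  — state set empty
rest 'cdbccbdbc' ignored (set empty)
after full input: {}  (accept=5 not in)

Answer: REJECT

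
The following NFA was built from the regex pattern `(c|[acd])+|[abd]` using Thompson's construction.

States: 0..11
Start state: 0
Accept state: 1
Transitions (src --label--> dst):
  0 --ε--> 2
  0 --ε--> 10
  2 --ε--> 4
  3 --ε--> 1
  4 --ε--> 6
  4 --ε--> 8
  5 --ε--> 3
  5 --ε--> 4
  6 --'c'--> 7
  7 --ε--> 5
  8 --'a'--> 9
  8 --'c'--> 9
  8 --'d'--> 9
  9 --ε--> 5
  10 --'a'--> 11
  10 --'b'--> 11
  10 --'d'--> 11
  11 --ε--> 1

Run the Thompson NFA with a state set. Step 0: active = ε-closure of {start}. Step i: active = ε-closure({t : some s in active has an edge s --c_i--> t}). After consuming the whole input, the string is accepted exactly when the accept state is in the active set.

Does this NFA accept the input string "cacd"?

Answer: ACCEPT

Steps:
initial (ε-close {0}): {0,2,4,6,8,10}
'c' @ 1: {1,3,4,5,6,7,8,9}  [accepting]
'a' @ 2: {1,3,4,5,6,8,9}  [accepting]
'c' @ 3: {1,3,4,5,6,7,8,9}  [accepting]
'd' @ 4: {1,3,4,5,6,8,9}  [accepting]
after full input: {1,3,4,5,6,8,9}  (accept=1 in)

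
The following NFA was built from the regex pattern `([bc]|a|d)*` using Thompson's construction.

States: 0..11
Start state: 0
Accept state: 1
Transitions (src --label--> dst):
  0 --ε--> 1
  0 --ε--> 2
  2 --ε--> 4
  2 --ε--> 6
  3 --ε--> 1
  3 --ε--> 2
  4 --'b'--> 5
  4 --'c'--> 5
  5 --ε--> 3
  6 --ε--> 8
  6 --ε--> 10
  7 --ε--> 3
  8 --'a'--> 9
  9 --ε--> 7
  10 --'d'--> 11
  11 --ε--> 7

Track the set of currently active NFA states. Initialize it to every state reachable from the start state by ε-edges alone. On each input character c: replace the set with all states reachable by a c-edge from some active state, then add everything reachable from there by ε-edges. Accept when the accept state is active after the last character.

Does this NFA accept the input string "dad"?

S₀ = ε-closure({0}) = {0,1,2,4,6,8,10}
'd' @ 1: {1,2,3,4,6,7,8,10,11}  (accept∈set)
'a' @ 2: {1,2,3,4,6,7,8,9,10}  (accept∈set)
'd' @ 3: {1,2,3,4,6,7,8,10,11}  (accept∈set)
final: {1,2,3,4,6,7,8,10,11}; accept 1 in set

Answer: ACCEPT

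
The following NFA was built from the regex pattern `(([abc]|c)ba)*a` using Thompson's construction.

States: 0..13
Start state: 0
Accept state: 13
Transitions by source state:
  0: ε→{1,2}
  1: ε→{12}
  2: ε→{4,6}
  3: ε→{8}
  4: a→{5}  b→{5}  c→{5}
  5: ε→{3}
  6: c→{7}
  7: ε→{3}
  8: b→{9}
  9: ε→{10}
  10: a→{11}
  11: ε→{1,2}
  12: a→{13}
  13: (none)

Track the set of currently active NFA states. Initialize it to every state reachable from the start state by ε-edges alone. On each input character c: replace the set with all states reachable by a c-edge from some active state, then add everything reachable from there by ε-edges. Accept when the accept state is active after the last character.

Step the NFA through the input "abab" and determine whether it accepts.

Answer: REJECT

Steps:
S₀ = ε-closure({0}) = {0,1,2,4,6,12}
'a' @ 1: {3,5,8,13}  [accepting]
'b' @ 2: {9,10}
'a' @ 3: {1,2,4,6,11,12}
'b' @ 4: {3,5,8}
after full input: {3,5,8}  (accept=13 not in)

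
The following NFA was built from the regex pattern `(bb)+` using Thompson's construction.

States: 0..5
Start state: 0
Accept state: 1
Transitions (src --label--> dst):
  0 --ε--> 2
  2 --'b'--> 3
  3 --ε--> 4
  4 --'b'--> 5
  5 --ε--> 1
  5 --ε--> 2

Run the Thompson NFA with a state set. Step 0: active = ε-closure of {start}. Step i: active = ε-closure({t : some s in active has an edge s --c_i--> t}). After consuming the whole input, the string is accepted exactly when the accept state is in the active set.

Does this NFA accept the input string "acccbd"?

Answer: REJECT

Steps:
initial (ε-close {0}): {0,2}
'a' @ 1: {}  — no active states
rest 'cccbd' ignored (set empty)
after full input: {}  (accept=1 not in)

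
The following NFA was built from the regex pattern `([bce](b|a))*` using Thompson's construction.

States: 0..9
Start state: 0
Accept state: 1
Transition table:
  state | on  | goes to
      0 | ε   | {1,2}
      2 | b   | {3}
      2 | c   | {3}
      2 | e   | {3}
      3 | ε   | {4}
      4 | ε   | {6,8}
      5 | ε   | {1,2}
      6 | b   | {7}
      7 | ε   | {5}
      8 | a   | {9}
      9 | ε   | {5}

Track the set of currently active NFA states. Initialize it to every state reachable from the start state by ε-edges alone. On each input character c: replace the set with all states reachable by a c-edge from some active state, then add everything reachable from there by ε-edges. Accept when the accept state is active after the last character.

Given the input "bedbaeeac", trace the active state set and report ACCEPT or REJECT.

Answer: REJECT

Steps:
initial (ε-close {0}): {0,1,2}
'b' @ 1: {3,4,6,8}
'e' @ 2: {}  — dead — no transitions
rest 'dbaeeac' ignored (set empty)
final: {}; accept 1 not in set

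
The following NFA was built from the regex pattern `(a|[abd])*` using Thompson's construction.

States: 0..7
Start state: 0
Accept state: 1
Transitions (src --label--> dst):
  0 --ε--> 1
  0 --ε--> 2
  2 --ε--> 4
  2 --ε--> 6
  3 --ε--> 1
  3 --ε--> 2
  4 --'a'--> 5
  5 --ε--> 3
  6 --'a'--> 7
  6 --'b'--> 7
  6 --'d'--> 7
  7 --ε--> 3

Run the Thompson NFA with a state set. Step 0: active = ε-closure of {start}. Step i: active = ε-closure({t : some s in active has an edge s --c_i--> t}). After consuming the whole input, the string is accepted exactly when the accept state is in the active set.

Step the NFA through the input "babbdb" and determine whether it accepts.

Answer: ACCEPT

Derivation:
initial (ε-close {0}): {0,1,2,4,6}
'b' @ 1: {1,2,3,4,6,7}  ✓accept
'a' @ 2: {1,2,3,4,5,6,7}  ✓accept
'b' @ 3: {1,2,3,4,6,7}  ✓accept
'b' @ 4: {1,2,3,4,6,7}  ✓accept
'd' @ 5: {1,2,3,4,6,7}  ✓accept
'b' @ 6: {1,2,3,4,6,7}  ✓accept
end set {1,2,3,4,6,7} — state 1 in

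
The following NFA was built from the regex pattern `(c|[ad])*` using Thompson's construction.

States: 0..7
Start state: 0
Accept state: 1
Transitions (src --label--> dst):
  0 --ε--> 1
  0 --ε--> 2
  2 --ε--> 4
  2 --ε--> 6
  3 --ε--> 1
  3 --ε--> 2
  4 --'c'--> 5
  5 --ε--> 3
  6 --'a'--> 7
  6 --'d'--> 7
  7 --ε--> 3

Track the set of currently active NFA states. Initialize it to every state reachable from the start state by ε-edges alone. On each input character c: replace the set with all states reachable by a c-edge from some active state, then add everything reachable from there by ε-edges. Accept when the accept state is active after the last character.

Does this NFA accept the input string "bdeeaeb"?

initial (ε-close {0}): {0,1,2,4,6}
'b' @ 1: {}  — dead — no transitions
rest 'deeaeb' ignored (set empty)
after full input: {}  (accept=1 not in)

Answer: REJECT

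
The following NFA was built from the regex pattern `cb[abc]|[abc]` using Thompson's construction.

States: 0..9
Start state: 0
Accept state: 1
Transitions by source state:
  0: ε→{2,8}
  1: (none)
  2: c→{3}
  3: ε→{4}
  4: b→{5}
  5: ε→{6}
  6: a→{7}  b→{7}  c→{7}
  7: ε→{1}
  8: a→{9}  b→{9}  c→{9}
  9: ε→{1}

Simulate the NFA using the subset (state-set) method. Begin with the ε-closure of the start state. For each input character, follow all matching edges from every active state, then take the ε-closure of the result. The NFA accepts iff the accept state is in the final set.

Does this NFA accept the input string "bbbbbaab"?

Answer: REJECT

Trace:
initial (ε-close {0}): {0,2,8}
'b' @ 1: {1,9}  [accepting]
'b' @ 2: {}  — dead — no transitions
rest 'bbbaab' ignored (set empty)
after full input: {}  (accept=1 not in)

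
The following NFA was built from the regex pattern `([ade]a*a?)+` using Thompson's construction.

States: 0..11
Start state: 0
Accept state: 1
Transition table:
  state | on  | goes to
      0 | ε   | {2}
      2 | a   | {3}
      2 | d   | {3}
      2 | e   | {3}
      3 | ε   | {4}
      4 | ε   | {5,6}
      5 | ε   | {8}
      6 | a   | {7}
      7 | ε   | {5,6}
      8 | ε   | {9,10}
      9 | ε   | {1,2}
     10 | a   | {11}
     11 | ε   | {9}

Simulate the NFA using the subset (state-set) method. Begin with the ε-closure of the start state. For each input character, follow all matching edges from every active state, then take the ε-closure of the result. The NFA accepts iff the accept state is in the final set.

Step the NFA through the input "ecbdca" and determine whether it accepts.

Answer: REJECT

Derivation:
initial (ε-close {0}): {0,2}
'e' @ 1: {1,2,3,4,5,6,8,9,10}  [accepting]
'c' @ 2: {}  — no active states
rest 'bdca' ignored (set empty)
final: {}; accept 1 not in set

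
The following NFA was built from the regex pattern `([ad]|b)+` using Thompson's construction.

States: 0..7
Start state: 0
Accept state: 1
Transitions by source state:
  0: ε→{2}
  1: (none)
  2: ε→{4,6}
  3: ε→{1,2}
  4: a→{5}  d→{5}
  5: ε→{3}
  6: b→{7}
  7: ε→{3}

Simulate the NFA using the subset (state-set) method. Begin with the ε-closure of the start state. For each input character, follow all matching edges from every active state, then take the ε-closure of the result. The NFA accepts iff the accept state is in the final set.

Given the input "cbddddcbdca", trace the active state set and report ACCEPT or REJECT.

Answer: REJECT

Derivation:
initial (ε-close {0}): {0,2,4,6}
'c' @ 1: {}  — no active states
rest 'bddddcbdca' ignored (set empty)
end set {} — state 1 not in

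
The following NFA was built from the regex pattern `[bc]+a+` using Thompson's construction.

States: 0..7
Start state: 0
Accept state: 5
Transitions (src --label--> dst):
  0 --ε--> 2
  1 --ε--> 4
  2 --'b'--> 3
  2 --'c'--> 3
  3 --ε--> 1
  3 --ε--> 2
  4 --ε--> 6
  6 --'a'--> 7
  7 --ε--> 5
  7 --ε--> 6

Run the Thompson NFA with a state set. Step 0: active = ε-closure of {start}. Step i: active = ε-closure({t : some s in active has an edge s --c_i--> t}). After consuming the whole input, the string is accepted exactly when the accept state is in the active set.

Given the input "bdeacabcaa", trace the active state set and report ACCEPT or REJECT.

initial (ε-close {0}): {0,2}
'b' @ 1: {1,2,3,4,6}
'd' @ 2: {}  — dead — no transitions
rest 'eacabcaa' ignored (set empty)
final: {}; accept 5 not in set

Answer: REJECT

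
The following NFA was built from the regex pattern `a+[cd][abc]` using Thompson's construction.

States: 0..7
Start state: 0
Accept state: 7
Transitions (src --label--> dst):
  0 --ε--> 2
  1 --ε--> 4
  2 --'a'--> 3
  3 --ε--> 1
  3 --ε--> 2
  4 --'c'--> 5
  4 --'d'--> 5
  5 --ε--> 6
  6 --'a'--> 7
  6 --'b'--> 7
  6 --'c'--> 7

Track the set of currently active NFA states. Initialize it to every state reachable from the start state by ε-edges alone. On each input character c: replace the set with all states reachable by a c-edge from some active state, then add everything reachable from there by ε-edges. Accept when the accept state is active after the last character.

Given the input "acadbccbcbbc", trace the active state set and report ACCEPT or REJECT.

start: ε-closure({0}) = {0,2}
'a' @ 1: {1,2,3,4}
'c' @ 2: {5,6}
'a' @ 3: {7}  ✓accept
'd' @ 4: {}  — state set empty
rest 'bccbcbbc' ignored (set empty)
after full input: {}  (accept=7 not in)

Answer: REJECT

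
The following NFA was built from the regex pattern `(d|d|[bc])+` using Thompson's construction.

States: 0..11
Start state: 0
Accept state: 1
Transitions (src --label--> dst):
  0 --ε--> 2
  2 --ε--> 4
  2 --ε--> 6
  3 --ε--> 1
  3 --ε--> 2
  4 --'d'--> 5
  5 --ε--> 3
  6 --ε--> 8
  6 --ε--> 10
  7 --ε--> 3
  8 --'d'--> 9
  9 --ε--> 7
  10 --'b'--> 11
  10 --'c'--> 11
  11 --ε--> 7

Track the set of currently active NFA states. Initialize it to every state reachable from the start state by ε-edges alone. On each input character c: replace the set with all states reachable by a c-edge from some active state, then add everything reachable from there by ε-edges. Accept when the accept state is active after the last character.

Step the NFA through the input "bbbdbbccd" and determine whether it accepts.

start: ε-closure({0}) = {0,2,4,6,8,10}
'b' @ 1: {1,2,3,4,6,7,8,10,11}  ✓accept
'b' @ 2: {1,2,3,4,6,7,8,10,11}  ✓accept
'b' @ 3: {1,2,3,4,6,7,8,10,11}  ✓accept
'd' @ 4: {1,2,3,4,5,6,7,8,9,10}  ✓accept
'b' @ 5: {1,2,3,4,6,7,8,10,11}  ✓accept
'b' @ 6: {1,2,3,4,6,7,8,10,11}  ✓accept
'c' @ 7: {1,2,3,4,6,7,8,10,11}  ✓accept
'c' @ 8: {1,2,3,4,6,7,8,10,11}  ✓accept
'd' @ 9: {1,2,3,4,5,6,7,8,9,10}  ✓accept
after full input: {1,2,3,4,5,6,7,8,9,10}  (accept=1 in)

Answer: ACCEPT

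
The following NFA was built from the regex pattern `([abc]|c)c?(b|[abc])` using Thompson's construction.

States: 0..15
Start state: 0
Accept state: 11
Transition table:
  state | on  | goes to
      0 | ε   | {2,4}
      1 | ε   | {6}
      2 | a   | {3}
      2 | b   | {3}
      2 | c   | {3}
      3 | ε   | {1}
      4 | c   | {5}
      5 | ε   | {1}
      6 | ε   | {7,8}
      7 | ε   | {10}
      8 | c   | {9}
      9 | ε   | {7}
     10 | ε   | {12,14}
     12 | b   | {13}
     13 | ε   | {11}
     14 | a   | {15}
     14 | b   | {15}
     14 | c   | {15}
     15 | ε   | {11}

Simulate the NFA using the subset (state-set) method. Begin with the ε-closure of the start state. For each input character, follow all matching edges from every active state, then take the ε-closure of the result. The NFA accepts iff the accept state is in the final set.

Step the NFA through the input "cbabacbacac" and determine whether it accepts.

Answer: REJECT

Derivation:
initial (ε-close {0}): {0,2,4}
'c' @ 1: {1,3,5,6,7,8,10,12,14}
'b' @ 2: {11,13,15}  [accepting]
'a' @ 3: {}  — no active states
rest 'bacbacac' ignored (set empty)
after full input: {}  (accept=11 not in)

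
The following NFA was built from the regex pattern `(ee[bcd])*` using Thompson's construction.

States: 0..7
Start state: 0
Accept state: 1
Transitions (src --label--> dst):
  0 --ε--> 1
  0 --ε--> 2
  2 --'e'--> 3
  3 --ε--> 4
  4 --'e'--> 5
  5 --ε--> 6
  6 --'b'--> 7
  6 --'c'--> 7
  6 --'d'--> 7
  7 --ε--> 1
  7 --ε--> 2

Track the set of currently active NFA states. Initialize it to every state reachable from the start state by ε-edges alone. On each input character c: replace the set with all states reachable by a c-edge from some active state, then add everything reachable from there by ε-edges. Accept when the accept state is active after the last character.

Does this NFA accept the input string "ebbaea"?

initial (ε-close {0}): {0,1,2}
'e' @ 1: {3,4}
'b' @ 2: {}  — state set empty
rest 'baea' ignored (set empty)
end set {} — state 1 not in

Answer: REJECT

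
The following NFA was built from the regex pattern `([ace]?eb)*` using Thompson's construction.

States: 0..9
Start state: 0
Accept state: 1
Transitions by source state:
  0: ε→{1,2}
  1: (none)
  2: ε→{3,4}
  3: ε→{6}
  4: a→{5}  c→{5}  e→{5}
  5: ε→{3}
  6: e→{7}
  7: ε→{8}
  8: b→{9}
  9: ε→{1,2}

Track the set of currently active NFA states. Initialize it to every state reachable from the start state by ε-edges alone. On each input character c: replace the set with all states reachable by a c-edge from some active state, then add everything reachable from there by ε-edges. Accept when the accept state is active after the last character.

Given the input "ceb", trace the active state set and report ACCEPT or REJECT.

Answer: ACCEPT

Steps:
initial (ε-close {0}): {0,1,2,3,4,6}
'c' @ 1: {3,5,6}
'e' @ 2: {7,8}
'b' @ 3: {1,2,3,4,6,9}  [accepting]
final: {1,2,3,4,6,9}; accept 1 in set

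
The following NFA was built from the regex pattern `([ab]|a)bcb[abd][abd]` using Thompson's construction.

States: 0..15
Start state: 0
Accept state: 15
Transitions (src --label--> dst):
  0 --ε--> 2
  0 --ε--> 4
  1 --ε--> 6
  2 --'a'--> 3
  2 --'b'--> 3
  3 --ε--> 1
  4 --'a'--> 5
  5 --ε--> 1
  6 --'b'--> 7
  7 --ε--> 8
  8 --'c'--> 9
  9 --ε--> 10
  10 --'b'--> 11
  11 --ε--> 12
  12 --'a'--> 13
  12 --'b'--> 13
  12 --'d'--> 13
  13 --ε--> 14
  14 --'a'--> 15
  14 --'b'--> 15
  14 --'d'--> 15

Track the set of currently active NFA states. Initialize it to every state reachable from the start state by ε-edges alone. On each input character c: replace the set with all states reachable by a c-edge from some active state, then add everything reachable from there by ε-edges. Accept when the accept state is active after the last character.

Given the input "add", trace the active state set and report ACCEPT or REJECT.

start: ε-closure({0}) = {0,2,4}
'a' @ 1: {1,3,5,6}
'd' @ 2: {}  — no active states
rest 'd' ignored (set empty)
after full input: {}  (accept=15 not in)

Answer: REJECT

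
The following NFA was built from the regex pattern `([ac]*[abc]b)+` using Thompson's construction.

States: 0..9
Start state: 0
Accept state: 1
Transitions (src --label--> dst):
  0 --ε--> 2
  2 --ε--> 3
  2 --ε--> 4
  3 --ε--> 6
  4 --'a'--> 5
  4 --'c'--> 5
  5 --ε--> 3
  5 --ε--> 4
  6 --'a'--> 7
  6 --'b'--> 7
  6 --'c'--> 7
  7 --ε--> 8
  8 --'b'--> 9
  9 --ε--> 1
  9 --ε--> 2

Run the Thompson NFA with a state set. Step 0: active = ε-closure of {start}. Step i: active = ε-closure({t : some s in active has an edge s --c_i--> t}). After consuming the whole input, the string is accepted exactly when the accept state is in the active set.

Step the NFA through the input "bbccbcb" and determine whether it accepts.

S₀ = ε-closure({0}) = {0,2,3,4,6}
'b' @ 1: {7,8}
'b' @ 2: {1,2,3,4,6,9}  ✓accept
'c' @ 3: {3,4,5,6,7,8}
'c' @ 4: {3,4,5,6,7,8}
'b' @ 5: {1,2,3,4,6,7,8,9}  ✓accept
'c' @ 6: {3,4,5,6,7,8}
'b' @ 7: {1,2,3,4,6,7,8,9}  ✓accept
final: {1,2,3,4,6,7,8,9}; accept 1 in set

Answer: ACCEPT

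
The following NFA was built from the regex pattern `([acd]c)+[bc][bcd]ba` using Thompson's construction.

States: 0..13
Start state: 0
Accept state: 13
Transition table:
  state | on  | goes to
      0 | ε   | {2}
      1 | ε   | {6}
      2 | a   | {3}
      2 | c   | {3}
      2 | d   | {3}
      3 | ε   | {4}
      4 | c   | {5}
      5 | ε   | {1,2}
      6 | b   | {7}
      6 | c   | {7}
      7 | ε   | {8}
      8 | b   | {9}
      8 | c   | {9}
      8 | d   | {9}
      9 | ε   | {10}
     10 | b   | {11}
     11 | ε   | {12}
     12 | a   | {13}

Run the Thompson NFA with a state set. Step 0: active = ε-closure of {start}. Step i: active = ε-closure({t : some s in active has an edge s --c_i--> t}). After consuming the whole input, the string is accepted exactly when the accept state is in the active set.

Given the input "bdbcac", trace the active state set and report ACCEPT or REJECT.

start: ε-closure({0}) = {0,2}
'b' @ 1: {}  — state set empty
rest 'dbcac' ignored (set empty)
after full input: {}  (accept=13 not in)

Answer: REJECT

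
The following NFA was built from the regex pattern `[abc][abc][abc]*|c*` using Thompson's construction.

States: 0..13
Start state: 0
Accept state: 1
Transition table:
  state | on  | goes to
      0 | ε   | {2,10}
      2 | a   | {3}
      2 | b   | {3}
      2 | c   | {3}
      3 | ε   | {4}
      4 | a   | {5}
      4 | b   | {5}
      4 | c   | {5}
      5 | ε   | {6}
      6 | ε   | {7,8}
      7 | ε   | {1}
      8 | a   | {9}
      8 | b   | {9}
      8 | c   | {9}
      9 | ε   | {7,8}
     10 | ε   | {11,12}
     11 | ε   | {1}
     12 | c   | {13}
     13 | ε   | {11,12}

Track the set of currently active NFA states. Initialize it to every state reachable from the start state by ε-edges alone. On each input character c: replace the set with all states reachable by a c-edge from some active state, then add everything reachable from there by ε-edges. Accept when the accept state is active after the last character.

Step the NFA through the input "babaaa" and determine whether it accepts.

Answer: ACCEPT

Derivation:
initial (ε-close {0}): {0,1,2,10,11,12}
'b' @ 1: {3,4}
'a' @ 2: {1,5,6,7,8}  [accepting]
'b' @ 3: {1,7,8,9}  [accepting]
'a' @ 4: {1,7,8,9}  [accepting]
'a' @ 5: {1,7,8,9}  [accepting]
'a' @ 6: {1,7,8,9}  [accepting]
end set {1,7,8,9} — state 1 in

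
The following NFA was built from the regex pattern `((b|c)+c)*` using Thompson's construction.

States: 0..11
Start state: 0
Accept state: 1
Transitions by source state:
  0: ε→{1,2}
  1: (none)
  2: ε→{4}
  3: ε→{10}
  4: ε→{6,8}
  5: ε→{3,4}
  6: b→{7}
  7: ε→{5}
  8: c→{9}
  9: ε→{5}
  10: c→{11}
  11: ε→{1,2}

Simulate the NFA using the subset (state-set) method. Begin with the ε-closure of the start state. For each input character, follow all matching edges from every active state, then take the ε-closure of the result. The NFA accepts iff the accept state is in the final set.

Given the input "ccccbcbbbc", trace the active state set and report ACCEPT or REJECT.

Answer: ACCEPT

Steps:
start: ε-closure({0}) = {0,1,2,4,6,8}
'c' @ 1: {3,4,5,6,8,9,10}
'c' @ 2: {1,2,3,4,5,6,8,9,10,11}  ✓accept
'c' @ 3: {1,2,3,4,5,6,8,9,10,11}  ✓accept
'c' @ 4: {1,2,3,4,5,6,8,9,10,11}  ✓accept
'b' @ 5: {3,4,5,6,7,8,10}
'c' @ 6: {1,2,3,4,5,6,8,9,10,11}  ✓accept
'b' @ 7: {3,4,5,6,7,8,10}
'b' @ 8: {3,4,5,6,7,8,10}
'b' @ 9: {3,4,5,6,7,8,10}
'c' @ 10: {1,2,3,4,5,6,8,9,10,11}  ✓accept
after full input: {1,2,3,4,5,6,8,9,10,11}  (accept=1 in)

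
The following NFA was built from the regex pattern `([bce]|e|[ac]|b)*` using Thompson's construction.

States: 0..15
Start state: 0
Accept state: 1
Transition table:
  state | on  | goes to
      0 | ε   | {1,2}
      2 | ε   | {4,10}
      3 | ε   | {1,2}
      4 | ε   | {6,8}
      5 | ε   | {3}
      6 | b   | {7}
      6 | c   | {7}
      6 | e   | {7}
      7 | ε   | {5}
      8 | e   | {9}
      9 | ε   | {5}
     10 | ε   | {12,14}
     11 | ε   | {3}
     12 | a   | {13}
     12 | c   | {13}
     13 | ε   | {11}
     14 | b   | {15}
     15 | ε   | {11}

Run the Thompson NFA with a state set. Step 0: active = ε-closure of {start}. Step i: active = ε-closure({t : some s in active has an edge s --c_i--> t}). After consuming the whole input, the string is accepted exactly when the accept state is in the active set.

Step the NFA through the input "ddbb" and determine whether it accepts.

Answer: REJECT

Derivation:
initial (ε-close {0}): {0,1,2,4,6,8,10,12,14}
'd' @ 1: {}  — state set empty
rest 'dbb' ignored (set empty)
after full input: {}  (accept=1 not in)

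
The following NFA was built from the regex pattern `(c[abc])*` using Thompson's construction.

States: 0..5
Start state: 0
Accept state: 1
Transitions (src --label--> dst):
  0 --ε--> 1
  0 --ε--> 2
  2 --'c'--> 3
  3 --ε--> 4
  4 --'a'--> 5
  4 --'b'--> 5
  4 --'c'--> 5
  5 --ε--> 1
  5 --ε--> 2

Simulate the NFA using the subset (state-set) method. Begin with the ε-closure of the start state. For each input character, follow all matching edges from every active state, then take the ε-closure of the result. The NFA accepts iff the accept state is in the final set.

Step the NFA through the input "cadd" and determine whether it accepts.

start: ε-closure({0}) = {0,1,2}
'c' @ 1: {3,4}
'a' @ 2: {1,2,5}  [accepting]
'd' @ 3: {}  — no active states
rest 'd' ignored (set empty)
after full input: {}  (accept=1 not in)

Answer: REJECT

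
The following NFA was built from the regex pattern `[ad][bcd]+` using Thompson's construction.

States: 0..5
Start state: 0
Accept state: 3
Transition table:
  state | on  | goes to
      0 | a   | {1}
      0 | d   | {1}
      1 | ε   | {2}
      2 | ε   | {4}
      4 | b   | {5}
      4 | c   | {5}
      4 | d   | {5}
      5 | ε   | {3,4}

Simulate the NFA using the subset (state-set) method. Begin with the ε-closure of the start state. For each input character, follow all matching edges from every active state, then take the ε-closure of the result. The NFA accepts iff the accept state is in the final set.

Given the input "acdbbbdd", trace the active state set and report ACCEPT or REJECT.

Answer: ACCEPT

Steps:
start: ε-closure({0}) = {0}
'a' @ 1: {1,2,4}
'c' @ 2: {3,4,5}  (accept∈set)
'd' @ 3: {3,4,5}  (accept∈set)
'b' @ 4: {3,4,5}  (accept∈set)
'b' @ 5: {3,4,5}  (accept∈set)
'b' @ 6: {3,4,5}  (accept∈set)
'd' @ 7: {3,4,5}  (accept∈set)
'd' @ 8: {3,4,5}  (accept∈set)
end set {3,4,5} — state 3 in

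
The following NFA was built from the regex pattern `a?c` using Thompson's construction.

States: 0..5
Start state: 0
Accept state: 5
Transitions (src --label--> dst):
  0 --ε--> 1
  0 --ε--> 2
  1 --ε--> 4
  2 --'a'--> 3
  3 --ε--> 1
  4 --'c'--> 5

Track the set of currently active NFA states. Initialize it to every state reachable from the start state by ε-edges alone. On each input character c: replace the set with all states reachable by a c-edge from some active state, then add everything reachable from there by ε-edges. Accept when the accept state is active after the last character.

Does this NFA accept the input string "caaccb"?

Answer: REJECT

Derivation:
start: ε-closure({0}) = {0,1,2,4}
'c' @ 1: {5}  (accept∈set)
'a' @ 2: {}  — no active states
rest 'accb' ignored (set empty)
after full input: {}  (accept=5 not in)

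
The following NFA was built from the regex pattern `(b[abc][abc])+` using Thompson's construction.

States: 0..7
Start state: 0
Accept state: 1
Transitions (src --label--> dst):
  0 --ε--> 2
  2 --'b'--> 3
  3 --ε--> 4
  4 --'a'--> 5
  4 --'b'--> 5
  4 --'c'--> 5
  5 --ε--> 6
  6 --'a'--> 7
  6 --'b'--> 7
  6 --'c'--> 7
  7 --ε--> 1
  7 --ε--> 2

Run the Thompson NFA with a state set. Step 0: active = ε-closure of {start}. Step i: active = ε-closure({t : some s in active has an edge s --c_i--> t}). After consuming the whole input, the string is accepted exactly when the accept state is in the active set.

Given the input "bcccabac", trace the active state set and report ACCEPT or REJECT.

start: ε-closure({0}) = {0,2}
'b' @ 1: {3,4}
'c' @ 2: {5,6}
'c' @ 3: {1,2,7}  (accept∈set)
'c' @ 4: {}  — dead — no transitions
rest 'abac' ignored (set empty)
end set {} — state 1 not in

Answer: REJECT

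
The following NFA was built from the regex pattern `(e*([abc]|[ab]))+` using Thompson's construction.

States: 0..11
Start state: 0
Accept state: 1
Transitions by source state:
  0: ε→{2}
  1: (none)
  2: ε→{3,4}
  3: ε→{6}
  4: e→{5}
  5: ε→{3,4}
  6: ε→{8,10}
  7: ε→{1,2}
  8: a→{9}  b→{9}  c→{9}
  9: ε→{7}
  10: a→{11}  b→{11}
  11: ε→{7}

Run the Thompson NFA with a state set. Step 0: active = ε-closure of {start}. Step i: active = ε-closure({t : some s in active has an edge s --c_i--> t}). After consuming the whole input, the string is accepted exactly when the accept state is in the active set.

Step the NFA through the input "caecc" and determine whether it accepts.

Answer: ACCEPT

Trace:
S₀ = ε-closure({0}) = {0,2,3,4,6,8,10}
'c' @ 1: {1,2,3,4,6,7,8,9,10}  ✓accept
'a' @ 2: {1,2,3,4,6,7,8,9,10,11}  ✓accept
'e' @ 3: {3,4,5,6,8,10}
'c' @ 4: {1,2,3,4,6,7,8,9,10}  ✓accept
'c' @ 5: {1,2,3,4,6,7,8,9,10}  ✓accept
after full input: {1,2,3,4,6,7,8,9,10}  (accept=1 in)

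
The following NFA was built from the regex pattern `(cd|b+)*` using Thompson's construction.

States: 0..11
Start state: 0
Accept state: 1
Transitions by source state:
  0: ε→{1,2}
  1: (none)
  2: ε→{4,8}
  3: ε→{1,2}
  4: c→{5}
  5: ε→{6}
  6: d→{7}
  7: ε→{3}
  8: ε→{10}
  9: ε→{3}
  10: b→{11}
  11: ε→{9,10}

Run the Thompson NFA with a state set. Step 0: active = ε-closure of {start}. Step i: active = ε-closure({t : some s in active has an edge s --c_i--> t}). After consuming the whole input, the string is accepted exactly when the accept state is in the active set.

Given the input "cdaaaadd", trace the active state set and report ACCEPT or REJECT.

initial (ε-close {0}): {0,1,2,4,8,10}
'c' @ 1: {5,6}
'd' @ 2: {1,2,3,4,7,8,10}  ✓accept
'a' @ 3: {}  — no active states
rest 'aaadd' ignored (set empty)
end set {} — state 1 not in

Answer: REJECT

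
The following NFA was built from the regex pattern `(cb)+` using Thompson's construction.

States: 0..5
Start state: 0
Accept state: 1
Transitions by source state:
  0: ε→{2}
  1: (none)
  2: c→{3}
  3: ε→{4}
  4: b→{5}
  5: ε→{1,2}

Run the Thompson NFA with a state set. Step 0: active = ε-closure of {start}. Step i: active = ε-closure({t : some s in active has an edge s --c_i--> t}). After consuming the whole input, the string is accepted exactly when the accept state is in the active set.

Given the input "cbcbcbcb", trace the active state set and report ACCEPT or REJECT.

Answer: ACCEPT

Derivation:
S₀ = ε-closure({0}) = {0,2}
'c' @ 1: {3,4}
'b' @ 2: {1,2,5}  ✓accept
'c' @ 3: {3,4}
'b' @ 4: {1,2,5}  ✓accept
'c' @ 5: {3,4}
'b' @ 6: {1,2,5}  ✓accept
'c' @ 7: {3,4}
'b' @ 8: {1,2,5}  ✓accept
end set {1,2,5} — state 1 in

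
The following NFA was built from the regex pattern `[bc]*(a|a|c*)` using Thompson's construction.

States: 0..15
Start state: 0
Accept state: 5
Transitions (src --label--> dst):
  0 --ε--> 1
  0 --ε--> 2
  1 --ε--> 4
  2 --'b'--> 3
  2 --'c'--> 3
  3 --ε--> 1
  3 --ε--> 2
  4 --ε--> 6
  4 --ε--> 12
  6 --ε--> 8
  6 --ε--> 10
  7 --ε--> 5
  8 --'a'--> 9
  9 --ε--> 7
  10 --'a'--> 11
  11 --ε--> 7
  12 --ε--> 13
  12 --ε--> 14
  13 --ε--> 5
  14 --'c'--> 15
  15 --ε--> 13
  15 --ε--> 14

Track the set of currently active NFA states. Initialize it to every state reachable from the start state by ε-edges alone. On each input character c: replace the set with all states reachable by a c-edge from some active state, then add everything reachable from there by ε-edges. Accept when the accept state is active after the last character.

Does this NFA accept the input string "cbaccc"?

Answer: REJECT

Derivation:
initial (ε-close {0}): {0,1,2,4,5,6,8,10,12,13,14}
'c' @ 1: {1,2,3,4,5,6,8,10,12,13,14,15}  ✓accept
'b' @ 2: {1,2,3,4,5,6,8,10,12,13,14}  ✓accept
'a' @ 3: {5,7,9,11}  ✓accept
'c' @ 4: {}  — no active states
rest 'cc' ignored (set empty)
final: {}; accept 5 not in set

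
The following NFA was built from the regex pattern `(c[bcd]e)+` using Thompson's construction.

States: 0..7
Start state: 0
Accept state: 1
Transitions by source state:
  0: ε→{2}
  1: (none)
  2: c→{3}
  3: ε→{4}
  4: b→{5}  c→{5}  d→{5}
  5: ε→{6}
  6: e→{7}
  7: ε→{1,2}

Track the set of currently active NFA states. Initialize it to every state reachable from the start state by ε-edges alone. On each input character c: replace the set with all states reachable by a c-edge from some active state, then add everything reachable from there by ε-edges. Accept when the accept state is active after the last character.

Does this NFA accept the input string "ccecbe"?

Answer: ACCEPT

Steps:
start: ε-closure({0}) = {0,2}
'c' @ 1: {3,4}
'c' @ 2: {5,6}
'e' @ 3: {1,2,7}  (accept∈set)
'c' @ 4: {3,4}
'b' @ 5: {5,6}
'e' @ 6: {1,2,7}  (accept∈set)
after full input: {1,2,7}  (accept=1 in)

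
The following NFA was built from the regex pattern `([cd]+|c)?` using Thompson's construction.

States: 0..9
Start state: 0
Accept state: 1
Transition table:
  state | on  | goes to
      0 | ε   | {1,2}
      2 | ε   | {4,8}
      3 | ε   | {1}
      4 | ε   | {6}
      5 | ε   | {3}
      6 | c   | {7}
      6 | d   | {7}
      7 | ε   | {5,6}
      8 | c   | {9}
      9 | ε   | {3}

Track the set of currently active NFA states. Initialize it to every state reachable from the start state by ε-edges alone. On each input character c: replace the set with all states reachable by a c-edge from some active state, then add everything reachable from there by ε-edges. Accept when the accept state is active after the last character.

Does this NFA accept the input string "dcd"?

S₀ = ε-closure({0}) = {0,1,2,4,6,8}
'd' @ 1: {1,3,5,6,7}  (accept∈set)
'c' @ 2: {1,3,5,6,7}  (accept∈set)
'd' @ 3: {1,3,5,6,7}  (accept∈set)
after full input: {1,3,5,6,7}  (accept=1 in)

Answer: ACCEPT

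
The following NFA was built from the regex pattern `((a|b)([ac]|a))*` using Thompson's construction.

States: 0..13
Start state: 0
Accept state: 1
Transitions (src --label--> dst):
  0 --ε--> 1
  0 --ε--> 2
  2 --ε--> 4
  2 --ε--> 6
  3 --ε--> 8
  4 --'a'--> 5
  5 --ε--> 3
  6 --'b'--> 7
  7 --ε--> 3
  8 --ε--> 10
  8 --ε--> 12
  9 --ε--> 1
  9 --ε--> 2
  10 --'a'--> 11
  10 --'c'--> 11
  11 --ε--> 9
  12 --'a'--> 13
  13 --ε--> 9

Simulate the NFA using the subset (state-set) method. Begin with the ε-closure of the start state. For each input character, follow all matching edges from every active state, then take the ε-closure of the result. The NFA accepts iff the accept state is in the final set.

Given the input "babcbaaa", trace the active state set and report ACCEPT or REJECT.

Answer: ACCEPT

Trace:
initial (ε-close {0}): {0,1,2,4,6}
'b' @ 1: {3,7,8,10,12}
'a' @ 2: {1,2,4,6,9,11,13}  [accepting]
'b' @ 3: {3,7,8,10,12}
'c' @ 4: {1,2,4,6,9,11}  [accepting]
'b' @ 5: {3,7,8,10,12}
'a' @ 6: {1,2,4,6,9,11,13}  [accepting]
'a' @ 7: {3,5,8,10,12}
'a' @ 8: {1,2,4,6,9,11,13}  [accepting]
final: {1,2,4,6,9,11,13}; accept 1 in set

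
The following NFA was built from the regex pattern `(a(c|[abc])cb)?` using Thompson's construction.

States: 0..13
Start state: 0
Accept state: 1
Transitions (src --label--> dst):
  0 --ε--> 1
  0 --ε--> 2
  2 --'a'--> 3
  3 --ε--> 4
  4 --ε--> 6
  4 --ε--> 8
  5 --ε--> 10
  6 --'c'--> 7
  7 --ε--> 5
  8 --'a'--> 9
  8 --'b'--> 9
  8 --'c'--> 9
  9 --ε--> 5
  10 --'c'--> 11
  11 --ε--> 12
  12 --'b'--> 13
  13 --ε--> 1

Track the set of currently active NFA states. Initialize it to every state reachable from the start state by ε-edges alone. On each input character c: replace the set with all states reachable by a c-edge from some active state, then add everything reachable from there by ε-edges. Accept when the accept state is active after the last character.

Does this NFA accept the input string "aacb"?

S₀ = ε-closure({0}) = {0,1,2}
'a' @ 1: {3,4,6,8}
'a' @ 2: {5,9,10}
'c' @ 3: {11,12}
'b' @ 4: {1,13}  ✓accept
end set {1,13} — state 1 in

Answer: ACCEPT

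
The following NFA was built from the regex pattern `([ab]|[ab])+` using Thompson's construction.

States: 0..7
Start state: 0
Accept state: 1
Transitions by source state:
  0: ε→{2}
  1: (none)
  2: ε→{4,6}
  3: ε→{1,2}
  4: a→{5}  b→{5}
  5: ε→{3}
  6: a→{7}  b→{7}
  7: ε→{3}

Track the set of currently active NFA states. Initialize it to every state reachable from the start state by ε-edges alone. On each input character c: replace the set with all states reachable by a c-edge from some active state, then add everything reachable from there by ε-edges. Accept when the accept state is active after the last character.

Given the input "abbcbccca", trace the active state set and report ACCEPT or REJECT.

Answer: REJECT

Trace:
S₀ = ε-closure({0}) = {0,2,4,6}
'a' @ 1: {1,2,3,4,5,6,7}  [accepting]
'b' @ 2: {1,2,3,4,5,6,7}  [accepting]
'b' @ 3: {1,2,3,4,5,6,7}  [accepting]
'c' @ 4: {}  — state set empty
rest 'bccca' ignored (set empty)
end set {} — state 1 not in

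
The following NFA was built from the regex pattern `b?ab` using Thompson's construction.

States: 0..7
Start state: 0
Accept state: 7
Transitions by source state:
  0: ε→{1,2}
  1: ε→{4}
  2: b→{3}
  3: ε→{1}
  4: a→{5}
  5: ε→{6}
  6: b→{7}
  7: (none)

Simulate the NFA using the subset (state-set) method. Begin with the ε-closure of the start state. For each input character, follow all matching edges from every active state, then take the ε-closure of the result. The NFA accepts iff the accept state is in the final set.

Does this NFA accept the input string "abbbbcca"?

S₀ = ε-closure({0}) = {0,1,2,4}
'a' @ 1: {5,6}
'b' @ 2: {7}  [accepting]
'b' @ 3: {}  — state set empty
rest 'bbcca' ignored (set empty)
final: {}; accept 7 not in set

Answer: REJECT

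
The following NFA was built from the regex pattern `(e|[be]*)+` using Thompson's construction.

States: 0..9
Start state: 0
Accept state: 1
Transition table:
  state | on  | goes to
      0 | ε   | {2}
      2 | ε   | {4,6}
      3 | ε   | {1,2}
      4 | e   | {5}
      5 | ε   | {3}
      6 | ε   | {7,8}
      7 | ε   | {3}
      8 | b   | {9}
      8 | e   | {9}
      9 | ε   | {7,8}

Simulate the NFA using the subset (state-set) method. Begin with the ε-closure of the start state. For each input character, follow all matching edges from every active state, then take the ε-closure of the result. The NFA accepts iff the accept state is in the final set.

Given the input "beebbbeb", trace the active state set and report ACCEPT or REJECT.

Answer: ACCEPT

Trace:
start: ε-closure({0}) = {0,1,2,3,4,6,7,8}
'b' @ 1: {1,2,3,4,6,7,8,9}  [accepting]
'e' @ 2: {1,2,3,4,5,6,7,8,9}  [accepting]
'e' @ 3: {1,2,3,4,5,6,7,8,9}  [accepting]
'b' @ 4: {1,2,3,4,6,7,8,9}  [accepting]
'b' @ 5: {1,2,3,4,6,7,8,9}  [accepting]
'b' @ 6: {1,2,3,4,6,7,8,9}  [accepting]
'e' @ 7: {1,2,3,4,5,6,7,8,9}  [accepting]
'b' @ 8: {1,2,3,4,6,7,8,9}  [accepting]
after full input: {1,2,3,4,6,7,8,9}  (accept=1 in)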